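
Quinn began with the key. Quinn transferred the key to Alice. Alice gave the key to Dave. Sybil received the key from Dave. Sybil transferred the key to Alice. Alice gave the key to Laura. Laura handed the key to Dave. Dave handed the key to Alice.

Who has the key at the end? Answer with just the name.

Answer: Alice

Derivation:
Tracking the key through each event:
Start: Quinn has the key.
After event 1: Alice has the key.
After event 2: Dave has the key.
After event 3: Sybil has the key.
After event 4: Alice has the key.
After event 5: Laura has the key.
After event 6: Dave has the key.
After event 7: Alice has the key.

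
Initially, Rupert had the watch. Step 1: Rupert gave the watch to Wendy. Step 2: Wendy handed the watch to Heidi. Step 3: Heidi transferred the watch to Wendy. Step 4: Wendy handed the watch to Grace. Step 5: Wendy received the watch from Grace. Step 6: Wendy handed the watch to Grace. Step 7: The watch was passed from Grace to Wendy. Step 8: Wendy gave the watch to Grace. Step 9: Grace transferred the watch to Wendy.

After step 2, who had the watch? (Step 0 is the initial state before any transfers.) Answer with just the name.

Tracking the watch holder through step 2:
After step 0 (start): Rupert
After step 1: Wendy
After step 2: Heidi

At step 2, the holder is Heidi.

Answer: Heidi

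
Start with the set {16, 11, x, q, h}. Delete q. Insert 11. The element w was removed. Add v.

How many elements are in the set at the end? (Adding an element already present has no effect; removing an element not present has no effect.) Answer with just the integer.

Answer: 5

Derivation:
Tracking the set through each operation:
Start: {11, 16, h, q, x}
Event 1 (remove q): removed. Set: {11, 16, h, x}
Event 2 (add 11): already present, no change. Set: {11, 16, h, x}
Event 3 (remove w): not present, no change. Set: {11, 16, h, x}
Event 4 (add v): added. Set: {11, 16, h, v, x}

Final set: {11, 16, h, v, x} (size 5)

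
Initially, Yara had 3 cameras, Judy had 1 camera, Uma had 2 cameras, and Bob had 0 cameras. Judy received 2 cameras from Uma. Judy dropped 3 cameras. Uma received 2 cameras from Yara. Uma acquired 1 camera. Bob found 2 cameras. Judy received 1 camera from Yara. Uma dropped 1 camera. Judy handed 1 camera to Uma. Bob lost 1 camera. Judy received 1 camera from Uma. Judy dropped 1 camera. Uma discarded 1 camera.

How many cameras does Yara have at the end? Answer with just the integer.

Tracking counts step by step:
Start: Yara=3, Judy=1, Uma=2, Bob=0
Event 1 (Uma -> Judy, 2): Uma: 2 -> 0, Judy: 1 -> 3. State: Yara=3, Judy=3, Uma=0, Bob=0
Event 2 (Judy -3): Judy: 3 -> 0. State: Yara=3, Judy=0, Uma=0, Bob=0
Event 3 (Yara -> Uma, 2): Yara: 3 -> 1, Uma: 0 -> 2. State: Yara=1, Judy=0, Uma=2, Bob=0
Event 4 (Uma +1): Uma: 2 -> 3. State: Yara=1, Judy=0, Uma=3, Bob=0
Event 5 (Bob +2): Bob: 0 -> 2. State: Yara=1, Judy=0, Uma=3, Bob=2
Event 6 (Yara -> Judy, 1): Yara: 1 -> 0, Judy: 0 -> 1. State: Yara=0, Judy=1, Uma=3, Bob=2
Event 7 (Uma -1): Uma: 3 -> 2. State: Yara=0, Judy=1, Uma=2, Bob=2
Event 8 (Judy -> Uma, 1): Judy: 1 -> 0, Uma: 2 -> 3. State: Yara=0, Judy=0, Uma=3, Bob=2
Event 9 (Bob -1): Bob: 2 -> 1. State: Yara=0, Judy=0, Uma=3, Bob=1
Event 10 (Uma -> Judy, 1): Uma: 3 -> 2, Judy: 0 -> 1. State: Yara=0, Judy=1, Uma=2, Bob=1
Event 11 (Judy -1): Judy: 1 -> 0. State: Yara=0, Judy=0, Uma=2, Bob=1
Event 12 (Uma -1): Uma: 2 -> 1. State: Yara=0, Judy=0, Uma=1, Bob=1

Yara's final count: 0

Answer: 0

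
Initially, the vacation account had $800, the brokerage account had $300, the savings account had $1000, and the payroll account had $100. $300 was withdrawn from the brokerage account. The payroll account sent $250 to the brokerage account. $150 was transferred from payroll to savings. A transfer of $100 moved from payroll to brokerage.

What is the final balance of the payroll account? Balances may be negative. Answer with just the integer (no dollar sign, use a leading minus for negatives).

Answer: -400

Derivation:
Tracking account balances step by step:
Start: vacation=800, brokerage=300, savings=1000, payroll=100
Event 1 (withdraw 300 from brokerage): brokerage: 300 - 300 = 0. Balances: vacation=800, brokerage=0, savings=1000, payroll=100
Event 2 (transfer 250 payroll -> brokerage): payroll: 100 - 250 = -150, brokerage: 0 + 250 = 250. Balances: vacation=800, brokerage=250, savings=1000, payroll=-150
Event 3 (transfer 150 payroll -> savings): payroll: -150 - 150 = -300, savings: 1000 + 150 = 1150. Balances: vacation=800, brokerage=250, savings=1150, payroll=-300
Event 4 (transfer 100 payroll -> brokerage): payroll: -300 - 100 = -400, brokerage: 250 + 100 = 350. Balances: vacation=800, brokerage=350, savings=1150, payroll=-400

Final balance of payroll: -400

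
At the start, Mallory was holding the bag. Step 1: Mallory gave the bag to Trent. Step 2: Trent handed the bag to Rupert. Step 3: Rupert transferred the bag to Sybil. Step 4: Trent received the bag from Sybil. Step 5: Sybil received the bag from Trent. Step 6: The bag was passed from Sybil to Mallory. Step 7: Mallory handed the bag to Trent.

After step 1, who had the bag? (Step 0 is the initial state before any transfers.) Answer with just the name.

Answer: Trent

Derivation:
Tracking the bag holder through step 1:
After step 0 (start): Mallory
After step 1: Trent

At step 1, the holder is Trent.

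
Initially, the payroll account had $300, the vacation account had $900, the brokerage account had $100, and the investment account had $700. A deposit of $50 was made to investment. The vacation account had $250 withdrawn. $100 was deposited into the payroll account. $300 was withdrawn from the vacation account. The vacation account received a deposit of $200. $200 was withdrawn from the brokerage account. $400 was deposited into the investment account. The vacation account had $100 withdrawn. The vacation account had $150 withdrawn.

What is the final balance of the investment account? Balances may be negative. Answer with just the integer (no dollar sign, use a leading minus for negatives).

Tracking account balances step by step:
Start: payroll=300, vacation=900, brokerage=100, investment=700
Event 1 (deposit 50 to investment): investment: 700 + 50 = 750. Balances: payroll=300, vacation=900, brokerage=100, investment=750
Event 2 (withdraw 250 from vacation): vacation: 900 - 250 = 650. Balances: payroll=300, vacation=650, brokerage=100, investment=750
Event 3 (deposit 100 to payroll): payroll: 300 + 100 = 400. Balances: payroll=400, vacation=650, brokerage=100, investment=750
Event 4 (withdraw 300 from vacation): vacation: 650 - 300 = 350. Balances: payroll=400, vacation=350, brokerage=100, investment=750
Event 5 (deposit 200 to vacation): vacation: 350 + 200 = 550. Balances: payroll=400, vacation=550, brokerage=100, investment=750
Event 6 (withdraw 200 from brokerage): brokerage: 100 - 200 = -100. Balances: payroll=400, vacation=550, brokerage=-100, investment=750
Event 7 (deposit 400 to investment): investment: 750 + 400 = 1150. Balances: payroll=400, vacation=550, brokerage=-100, investment=1150
Event 8 (withdraw 100 from vacation): vacation: 550 - 100 = 450. Balances: payroll=400, vacation=450, brokerage=-100, investment=1150
Event 9 (withdraw 150 from vacation): vacation: 450 - 150 = 300. Balances: payroll=400, vacation=300, brokerage=-100, investment=1150

Final balance of investment: 1150

Answer: 1150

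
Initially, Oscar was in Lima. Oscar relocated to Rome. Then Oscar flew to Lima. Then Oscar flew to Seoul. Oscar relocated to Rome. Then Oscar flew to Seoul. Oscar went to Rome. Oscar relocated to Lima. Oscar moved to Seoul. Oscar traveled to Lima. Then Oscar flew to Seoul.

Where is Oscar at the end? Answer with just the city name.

Tracking Oscar's location:
Start: Oscar is in Lima.
After move 1: Lima -> Rome. Oscar is in Rome.
After move 2: Rome -> Lima. Oscar is in Lima.
After move 3: Lima -> Seoul. Oscar is in Seoul.
After move 4: Seoul -> Rome. Oscar is in Rome.
After move 5: Rome -> Seoul. Oscar is in Seoul.
After move 6: Seoul -> Rome. Oscar is in Rome.
After move 7: Rome -> Lima. Oscar is in Lima.
After move 8: Lima -> Seoul. Oscar is in Seoul.
After move 9: Seoul -> Lima. Oscar is in Lima.
After move 10: Lima -> Seoul. Oscar is in Seoul.

Answer: Seoul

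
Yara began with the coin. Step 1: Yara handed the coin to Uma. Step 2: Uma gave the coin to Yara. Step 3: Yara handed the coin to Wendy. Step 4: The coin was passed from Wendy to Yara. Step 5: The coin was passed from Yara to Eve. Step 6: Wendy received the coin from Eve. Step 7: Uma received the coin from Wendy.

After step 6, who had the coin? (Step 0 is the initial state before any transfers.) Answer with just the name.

Answer: Wendy

Derivation:
Tracking the coin holder through step 6:
After step 0 (start): Yara
After step 1: Uma
After step 2: Yara
After step 3: Wendy
After step 4: Yara
After step 5: Eve
After step 6: Wendy

At step 6, the holder is Wendy.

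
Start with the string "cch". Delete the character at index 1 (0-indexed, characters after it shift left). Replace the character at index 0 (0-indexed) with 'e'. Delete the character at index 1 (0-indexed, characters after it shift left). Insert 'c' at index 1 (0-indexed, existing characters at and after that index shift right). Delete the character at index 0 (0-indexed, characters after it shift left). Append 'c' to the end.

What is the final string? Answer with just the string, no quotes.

Answer: cc

Derivation:
Applying each edit step by step:
Start: "cch"
Op 1 (delete idx 1 = 'c'): "cch" -> "ch"
Op 2 (replace idx 0: 'c' -> 'e'): "ch" -> "eh"
Op 3 (delete idx 1 = 'h'): "eh" -> "e"
Op 4 (insert 'c' at idx 1): "e" -> "ec"
Op 5 (delete idx 0 = 'e'): "ec" -> "c"
Op 6 (append 'c'): "c" -> "cc"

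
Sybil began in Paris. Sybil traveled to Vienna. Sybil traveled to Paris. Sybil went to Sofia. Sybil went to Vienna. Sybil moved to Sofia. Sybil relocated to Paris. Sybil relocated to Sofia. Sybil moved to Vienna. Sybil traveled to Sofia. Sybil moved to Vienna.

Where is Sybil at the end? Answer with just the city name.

Tracking Sybil's location:
Start: Sybil is in Paris.
After move 1: Paris -> Vienna. Sybil is in Vienna.
After move 2: Vienna -> Paris. Sybil is in Paris.
After move 3: Paris -> Sofia. Sybil is in Sofia.
After move 4: Sofia -> Vienna. Sybil is in Vienna.
After move 5: Vienna -> Sofia. Sybil is in Sofia.
After move 6: Sofia -> Paris. Sybil is in Paris.
After move 7: Paris -> Sofia. Sybil is in Sofia.
After move 8: Sofia -> Vienna. Sybil is in Vienna.
After move 9: Vienna -> Sofia. Sybil is in Sofia.
After move 10: Sofia -> Vienna. Sybil is in Vienna.

Answer: Vienna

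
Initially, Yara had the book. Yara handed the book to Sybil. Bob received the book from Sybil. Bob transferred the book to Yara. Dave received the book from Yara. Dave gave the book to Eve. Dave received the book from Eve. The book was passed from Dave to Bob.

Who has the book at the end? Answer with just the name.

Tracking the book through each event:
Start: Yara has the book.
After event 1: Sybil has the book.
After event 2: Bob has the book.
After event 3: Yara has the book.
After event 4: Dave has the book.
After event 5: Eve has the book.
After event 6: Dave has the book.
After event 7: Bob has the book.

Answer: Bob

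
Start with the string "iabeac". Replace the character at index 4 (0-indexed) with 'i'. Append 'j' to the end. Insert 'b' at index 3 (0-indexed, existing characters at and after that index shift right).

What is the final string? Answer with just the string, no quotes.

Answer: iabbeicj

Derivation:
Applying each edit step by step:
Start: "iabeac"
Op 1 (replace idx 4: 'a' -> 'i'): "iabeac" -> "iabeic"
Op 2 (append 'j'): "iabeic" -> "iabeicj"
Op 3 (insert 'b' at idx 3): "iabeicj" -> "iabbeicj"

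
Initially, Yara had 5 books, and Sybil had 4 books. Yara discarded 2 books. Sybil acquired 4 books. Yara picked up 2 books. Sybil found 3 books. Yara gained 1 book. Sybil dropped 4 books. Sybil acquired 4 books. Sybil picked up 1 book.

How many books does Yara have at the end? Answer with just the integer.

Answer: 6

Derivation:
Tracking counts step by step:
Start: Yara=5, Sybil=4
Event 1 (Yara -2): Yara: 5 -> 3. State: Yara=3, Sybil=4
Event 2 (Sybil +4): Sybil: 4 -> 8. State: Yara=3, Sybil=8
Event 3 (Yara +2): Yara: 3 -> 5. State: Yara=5, Sybil=8
Event 4 (Sybil +3): Sybil: 8 -> 11. State: Yara=5, Sybil=11
Event 5 (Yara +1): Yara: 5 -> 6. State: Yara=6, Sybil=11
Event 6 (Sybil -4): Sybil: 11 -> 7. State: Yara=6, Sybil=7
Event 7 (Sybil +4): Sybil: 7 -> 11. State: Yara=6, Sybil=11
Event 8 (Sybil +1): Sybil: 11 -> 12. State: Yara=6, Sybil=12

Yara's final count: 6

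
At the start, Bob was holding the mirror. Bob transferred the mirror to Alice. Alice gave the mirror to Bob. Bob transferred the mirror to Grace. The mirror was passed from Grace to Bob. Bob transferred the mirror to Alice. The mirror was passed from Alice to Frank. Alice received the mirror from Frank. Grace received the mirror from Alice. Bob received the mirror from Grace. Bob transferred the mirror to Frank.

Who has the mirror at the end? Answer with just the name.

Answer: Frank

Derivation:
Tracking the mirror through each event:
Start: Bob has the mirror.
After event 1: Alice has the mirror.
After event 2: Bob has the mirror.
After event 3: Grace has the mirror.
After event 4: Bob has the mirror.
After event 5: Alice has the mirror.
After event 6: Frank has the mirror.
After event 7: Alice has the mirror.
After event 8: Grace has the mirror.
After event 9: Bob has the mirror.
After event 10: Frank has the mirror.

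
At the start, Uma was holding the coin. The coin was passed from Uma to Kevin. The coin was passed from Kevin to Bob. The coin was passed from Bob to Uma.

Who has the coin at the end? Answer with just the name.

Answer: Uma

Derivation:
Tracking the coin through each event:
Start: Uma has the coin.
After event 1: Kevin has the coin.
After event 2: Bob has the coin.
After event 3: Uma has the coin.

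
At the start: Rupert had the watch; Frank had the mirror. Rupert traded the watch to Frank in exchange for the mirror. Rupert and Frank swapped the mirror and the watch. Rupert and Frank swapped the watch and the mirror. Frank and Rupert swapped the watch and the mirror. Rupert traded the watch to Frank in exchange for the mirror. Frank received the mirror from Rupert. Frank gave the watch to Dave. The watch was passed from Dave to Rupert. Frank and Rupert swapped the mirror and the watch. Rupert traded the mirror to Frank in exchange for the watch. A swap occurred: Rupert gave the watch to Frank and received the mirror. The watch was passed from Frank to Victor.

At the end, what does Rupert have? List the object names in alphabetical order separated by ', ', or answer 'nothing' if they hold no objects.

Answer: mirror

Derivation:
Tracking all object holders:
Start: watch:Rupert, mirror:Frank
Event 1 (swap watch<->mirror: now watch:Frank, mirror:Rupert). State: watch:Frank, mirror:Rupert
Event 2 (swap mirror<->watch: now mirror:Frank, watch:Rupert). State: watch:Rupert, mirror:Frank
Event 3 (swap watch<->mirror: now watch:Frank, mirror:Rupert). State: watch:Frank, mirror:Rupert
Event 4 (swap watch<->mirror: now watch:Rupert, mirror:Frank). State: watch:Rupert, mirror:Frank
Event 5 (swap watch<->mirror: now watch:Frank, mirror:Rupert). State: watch:Frank, mirror:Rupert
Event 6 (give mirror: Rupert -> Frank). State: watch:Frank, mirror:Frank
Event 7 (give watch: Frank -> Dave). State: watch:Dave, mirror:Frank
Event 8 (give watch: Dave -> Rupert). State: watch:Rupert, mirror:Frank
Event 9 (swap mirror<->watch: now mirror:Rupert, watch:Frank). State: watch:Frank, mirror:Rupert
Event 10 (swap mirror<->watch: now mirror:Frank, watch:Rupert). State: watch:Rupert, mirror:Frank
Event 11 (swap watch<->mirror: now watch:Frank, mirror:Rupert). State: watch:Frank, mirror:Rupert
Event 12 (give watch: Frank -> Victor). State: watch:Victor, mirror:Rupert

Final state: watch:Victor, mirror:Rupert
Rupert holds: mirror.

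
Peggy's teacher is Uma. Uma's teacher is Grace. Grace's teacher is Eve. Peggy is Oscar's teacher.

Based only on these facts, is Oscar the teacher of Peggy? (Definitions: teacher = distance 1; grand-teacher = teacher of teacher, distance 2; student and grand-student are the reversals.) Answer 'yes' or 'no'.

Answer: no

Derivation:
Reconstructing the teacher chain from the given facts:
  Eve -> Grace -> Uma -> Peggy -> Oscar
(each arrow means 'teacher of the next')
Positions in the chain (0 = top):
  position of Eve: 0
  position of Grace: 1
  position of Uma: 2
  position of Peggy: 3
  position of Oscar: 4

Oscar is at position 4, Peggy is at position 3; signed distance (j - i) = -1.
'teacher' requires j - i = 1. Actual distance is -1, so the relation does NOT hold.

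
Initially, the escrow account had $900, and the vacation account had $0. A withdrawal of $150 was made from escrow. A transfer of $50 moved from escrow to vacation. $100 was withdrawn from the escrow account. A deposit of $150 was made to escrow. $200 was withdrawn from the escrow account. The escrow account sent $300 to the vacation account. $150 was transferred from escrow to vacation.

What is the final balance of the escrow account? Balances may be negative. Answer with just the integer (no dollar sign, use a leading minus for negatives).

Tracking account balances step by step:
Start: escrow=900, vacation=0
Event 1 (withdraw 150 from escrow): escrow: 900 - 150 = 750. Balances: escrow=750, vacation=0
Event 2 (transfer 50 escrow -> vacation): escrow: 750 - 50 = 700, vacation: 0 + 50 = 50. Balances: escrow=700, vacation=50
Event 3 (withdraw 100 from escrow): escrow: 700 - 100 = 600. Balances: escrow=600, vacation=50
Event 4 (deposit 150 to escrow): escrow: 600 + 150 = 750. Balances: escrow=750, vacation=50
Event 5 (withdraw 200 from escrow): escrow: 750 - 200 = 550. Balances: escrow=550, vacation=50
Event 6 (transfer 300 escrow -> vacation): escrow: 550 - 300 = 250, vacation: 50 + 300 = 350. Balances: escrow=250, vacation=350
Event 7 (transfer 150 escrow -> vacation): escrow: 250 - 150 = 100, vacation: 350 + 150 = 500. Balances: escrow=100, vacation=500

Final balance of escrow: 100

Answer: 100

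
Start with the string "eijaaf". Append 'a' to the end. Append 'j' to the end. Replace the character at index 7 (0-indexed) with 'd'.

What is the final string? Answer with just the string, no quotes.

Applying each edit step by step:
Start: "eijaaf"
Op 1 (append 'a'): "eijaaf" -> "eijaafa"
Op 2 (append 'j'): "eijaafa" -> "eijaafaj"
Op 3 (replace idx 7: 'j' -> 'd'): "eijaafaj" -> "eijaafad"

Answer: eijaafad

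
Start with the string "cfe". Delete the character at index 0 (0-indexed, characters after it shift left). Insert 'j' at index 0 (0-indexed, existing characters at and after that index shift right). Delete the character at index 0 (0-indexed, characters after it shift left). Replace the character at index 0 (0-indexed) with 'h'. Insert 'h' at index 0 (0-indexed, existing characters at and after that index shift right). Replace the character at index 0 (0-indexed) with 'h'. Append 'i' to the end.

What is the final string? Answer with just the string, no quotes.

Answer: hhei

Derivation:
Applying each edit step by step:
Start: "cfe"
Op 1 (delete idx 0 = 'c'): "cfe" -> "fe"
Op 2 (insert 'j' at idx 0): "fe" -> "jfe"
Op 3 (delete idx 0 = 'j'): "jfe" -> "fe"
Op 4 (replace idx 0: 'f' -> 'h'): "fe" -> "he"
Op 5 (insert 'h' at idx 0): "he" -> "hhe"
Op 6 (replace idx 0: 'h' -> 'h'): "hhe" -> "hhe"
Op 7 (append 'i'): "hhe" -> "hhei"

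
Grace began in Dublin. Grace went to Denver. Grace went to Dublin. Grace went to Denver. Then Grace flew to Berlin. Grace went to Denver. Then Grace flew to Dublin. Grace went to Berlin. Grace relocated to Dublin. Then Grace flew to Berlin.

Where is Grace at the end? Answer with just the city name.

Answer: Berlin

Derivation:
Tracking Grace's location:
Start: Grace is in Dublin.
After move 1: Dublin -> Denver. Grace is in Denver.
After move 2: Denver -> Dublin. Grace is in Dublin.
After move 3: Dublin -> Denver. Grace is in Denver.
After move 4: Denver -> Berlin. Grace is in Berlin.
After move 5: Berlin -> Denver. Grace is in Denver.
After move 6: Denver -> Dublin. Grace is in Dublin.
After move 7: Dublin -> Berlin. Grace is in Berlin.
After move 8: Berlin -> Dublin. Grace is in Dublin.
After move 9: Dublin -> Berlin. Grace is in Berlin.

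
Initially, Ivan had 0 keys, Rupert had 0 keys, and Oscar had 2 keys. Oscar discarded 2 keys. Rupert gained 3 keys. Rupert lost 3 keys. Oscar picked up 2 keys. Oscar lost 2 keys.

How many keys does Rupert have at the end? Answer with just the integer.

Tracking counts step by step:
Start: Ivan=0, Rupert=0, Oscar=2
Event 1 (Oscar -2): Oscar: 2 -> 0. State: Ivan=0, Rupert=0, Oscar=0
Event 2 (Rupert +3): Rupert: 0 -> 3. State: Ivan=0, Rupert=3, Oscar=0
Event 3 (Rupert -3): Rupert: 3 -> 0. State: Ivan=0, Rupert=0, Oscar=0
Event 4 (Oscar +2): Oscar: 0 -> 2. State: Ivan=0, Rupert=0, Oscar=2
Event 5 (Oscar -2): Oscar: 2 -> 0. State: Ivan=0, Rupert=0, Oscar=0

Rupert's final count: 0

Answer: 0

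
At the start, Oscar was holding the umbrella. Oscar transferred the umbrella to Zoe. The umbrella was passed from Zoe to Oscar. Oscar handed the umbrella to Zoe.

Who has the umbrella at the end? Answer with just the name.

Tracking the umbrella through each event:
Start: Oscar has the umbrella.
After event 1: Zoe has the umbrella.
After event 2: Oscar has the umbrella.
After event 3: Zoe has the umbrella.

Answer: Zoe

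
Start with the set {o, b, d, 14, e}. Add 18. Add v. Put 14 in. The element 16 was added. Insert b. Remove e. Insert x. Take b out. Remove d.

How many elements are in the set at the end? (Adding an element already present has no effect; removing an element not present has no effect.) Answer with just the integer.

Tracking the set through each operation:
Start: {14, b, d, e, o}
Event 1 (add 18): added. Set: {14, 18, b, d, e, o}
Event 2 (add v): added. Set: {14, 18, b, d, e, o, v}
Event 3 (add 14): already present, no change. Set: {14, 18, b, d, e, o, v}
Event 4 (add 16): added. Set: {14, 16, 18, b, d, e, o, v}
Event 5 (add b): already present, no change. Set: {14, 16, 18, b, d, e, o, v}
Event 6 (remove e): removed. Set: {14, 16, 18, b, d, o, v}
Event 7 (add x): added. Set: {14, 16, 18, b, d, o, v, x}
Event 8 (remove b): removed. Set: {14, 16, 18, d, o, v, x}
Event 9 (remove d): removed. Set: {14, 16, 18, o, v, x}

Final set: {14, 16, 18, o, v, x} (size 6)

Answer: 6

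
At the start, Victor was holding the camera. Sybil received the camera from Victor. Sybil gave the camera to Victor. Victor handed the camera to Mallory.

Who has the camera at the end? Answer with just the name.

Tracking the camera through each event:
Start: Victor has the camera.
After event 1: Sybil has the camera.
After event 2: Victor has the camera.
After event 3: Mallory has the camera.

Answer: Mallory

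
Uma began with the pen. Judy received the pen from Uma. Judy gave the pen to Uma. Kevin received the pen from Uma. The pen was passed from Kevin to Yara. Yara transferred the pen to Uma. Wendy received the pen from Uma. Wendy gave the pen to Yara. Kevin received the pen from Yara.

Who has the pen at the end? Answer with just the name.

Tracking the pen through each event:
Start: Uma has the pen.
After event 1: Judy has the pen.
After event 2: Uma has the pen.
After event 3: Kevin has the pen.
After event 4: Yara has the pen.
After event 5: Uma has the pen.
After event 6: Wendy has the pen.
After event 7: Yara has the pen.
After event 8: Kevin has the pen.

Answer: Kevin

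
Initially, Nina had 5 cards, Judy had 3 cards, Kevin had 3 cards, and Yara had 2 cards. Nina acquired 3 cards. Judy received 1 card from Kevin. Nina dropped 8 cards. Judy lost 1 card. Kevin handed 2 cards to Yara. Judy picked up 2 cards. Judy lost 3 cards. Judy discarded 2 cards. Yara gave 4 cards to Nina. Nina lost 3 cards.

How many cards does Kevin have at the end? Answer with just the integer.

Tracking counts step by step:
Start: Nina=5, Judy=3, Kevin=3, Yara=2
Event 1 (Nina +3): Nina: 5 -> 8. State: Nina=8, Judy=3, Kevin=3, Yara=2
Event 2 (Kevin -> Judy, 1): Kevin: 3 -> 2, Judy: 3 -> 4. State: Nina=8, Judy=4, Kevin=2, Yara=2
Event 3 (Nina -8): Nina: 8 -> 0. State: Nina=0, Judy=4, Kevin=2, Yara=2
Event 4 (Judy -1): Judy: 4 -> 3. State: Nina=0, Judy=3, Kevin=2, Yara=2
Event 5 (Kevin -> Yara, 2): Kevin: 2 -> 0, Yara: 2 -> 4. State: Nina=0, Judy=3, Kevin=0, Yara=4
Event 6 (Judy +2): Judy: 3 -> 5. State: Nina=0, Judy=5, Kevin=0, Yara=4
Event 7 (Judy -3): Judy: 5 -> 2. State: Nina=0, Judy=2, Kevin=0, Yara=4
Event 8 (Judy -2): Judy: 2 -> 0. State: Nina=0, Judy=0, Kevin=0, Yara=4
Event 9 (Yara -> Nina, 4): Yara: 4 -> 0, Nina: 0 -> 4. State: Nina=4, Judy=0, Kevin=0, Yara=0
Event 10 (Nina -3): Nina: 4 -> 1. State: Nina=1, Judy=0, Kevin=0, Yara=0

Kevin's final count: 0

Answer: 0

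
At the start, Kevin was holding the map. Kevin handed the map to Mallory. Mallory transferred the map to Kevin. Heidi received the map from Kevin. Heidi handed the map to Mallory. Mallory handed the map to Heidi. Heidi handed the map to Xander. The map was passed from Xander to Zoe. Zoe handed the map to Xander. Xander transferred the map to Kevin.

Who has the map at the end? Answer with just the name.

Answer: Kevin

Derivation:
Tracking the map through each event:
Start: Kevin has the map.
After event 1: Mallory has the map.
After event 2: Kevin has the map.
After event 3: Heidi has the map.
After event 4: Mallory has the map.
After event 5: Heidi has the map.
After event 6: Xander has the map.
After event 7: Zoe has the map.
After event 8: Xander has the map.
After event 9: Kevin has the map.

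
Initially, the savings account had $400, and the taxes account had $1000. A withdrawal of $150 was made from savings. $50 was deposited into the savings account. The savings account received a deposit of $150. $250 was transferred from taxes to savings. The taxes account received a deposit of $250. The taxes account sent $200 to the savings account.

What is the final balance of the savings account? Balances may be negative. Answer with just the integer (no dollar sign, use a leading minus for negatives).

Tracking account balances step by step:
Start: savings=400, taxes=1000
Event 1 (withdraw 150 from savings): savings: 400 - 150 = 250. Balances: savings=250, taxes=1000
Event 2 (deposit 50 to savings): savings: 250 + 50 = 300. Balances: savings=300, taxes=1000
Event 3 (deposit 150 to savings): savings: 300 + 150 = 450. Balances: savings=450, taxes=1000
Event 4 (transfer 250 taxes -> savings): taxes: 1000 - 250 = 750, savings: 450 + 250 = 700. Balances: savings=700, taxes=750
Event 5 (deposit 250 to taxes): taxes: 750 + 250 = 1000. Balances: savings=700, taxes=1000
Event 6 (transfer 200 taxes -> savings): taxes: 1000 - 200 = 800, savings: 700 + 200 = 900. Balances: savings=900, taxes=800

Final balance of savings: 900

Answer: 900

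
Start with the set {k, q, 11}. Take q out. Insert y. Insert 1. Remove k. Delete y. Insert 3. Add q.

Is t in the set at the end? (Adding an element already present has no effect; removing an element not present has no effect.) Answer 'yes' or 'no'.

Tracking the set through each operation:
Start: {11, k, q}
Event 1 (remove q): removed. Set: {11, k}
Event 2 (add y): added. Set: {11, k, y}
Event 3 (add 1): added. Set: {1, 11, k, y}
Event 4 (remove k): removed. Set: {1, 11, y}
Event 5 (remove y): removed. Set: {1, 11}
Event 6 (add 3): added. Set: {1, 11, 3}
Event 7 (add q): added. Set: {1, 11, 3, q}

Final set: {1, 11, 3, q} (size 4)
t is NOT in the final set.

Answer: no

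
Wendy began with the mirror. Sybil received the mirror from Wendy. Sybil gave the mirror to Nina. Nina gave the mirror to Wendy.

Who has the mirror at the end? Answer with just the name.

Answer: Wendy

Derivation:
Tracking the mirror through each event:
Start: Wendy has the mirror.
After event 1: Sybil has the mirror.
After event 2: Nina has the mirror.
After event 3: Wendy has the mirror.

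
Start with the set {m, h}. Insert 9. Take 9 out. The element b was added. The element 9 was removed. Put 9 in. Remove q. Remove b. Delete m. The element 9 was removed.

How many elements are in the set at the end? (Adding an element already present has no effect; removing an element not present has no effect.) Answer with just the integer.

Answer: 1

Derivation:
Tracking the set through each operation:
Start: {h, m}
Event 1 (add 9): added. Set: {9, h, m}
Event 2 (remove 9): removed. Set: {h, m}
Event 3 (add b): added. Set: {b, h, m}
Event 4 (remove 9): not present, no change. Set: {b, h, m}
Event 5 (add 9): added. Set: {9, b, h, m}
Event 6 (remove q): not present, no change. Set: {9, b, h, m}
Event 7 (remove b): removed. Set: {9, h, m}
Event 8 (remove m): removed. Set: {9, h}
Event 9 (remove 9): removed. Set: {h}

Final set: {h} (size 1)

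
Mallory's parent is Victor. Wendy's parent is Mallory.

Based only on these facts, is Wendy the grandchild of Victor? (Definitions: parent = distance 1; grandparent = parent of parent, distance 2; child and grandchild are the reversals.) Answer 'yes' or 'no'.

Reconstructing the parent chain from the given facts:
  Victor -> Mallory -> Wendy
(each arrow means 'parent of the next')
Positions in the chain (0 = top):
  position of Victor: 0
  position of Mallory: 1
  position of Wendy: 2

Wendy is at position 2, Victor is at position 0; signed distance (j - i) = -2.
'grandchild' requires j - i = -2. Actual distance is -2, so the relation HOLDS.

Answer: yes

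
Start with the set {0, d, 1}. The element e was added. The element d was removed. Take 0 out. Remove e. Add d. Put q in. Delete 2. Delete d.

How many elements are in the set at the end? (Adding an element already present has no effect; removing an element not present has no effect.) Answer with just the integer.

Answer: 2

Derivation:
Tracking the set through each operation:
Start: {0, 1, d}
Event 1 (add e): added. Set: {0, 1, d, e}
Event 2 (remove d): removed. Set: {0, 1, e}
Event 3 (remove 0): removed. Set: {1, e}
Event 4 (remove e): removed. Set: {1}
Event 5 (add d): added. Set: {1, d}
Event 6 (add q): added. Set: {1, d, q}
Event 7 (remove 2): not present, no change. Set: {1, d, q}
Event 8 (remove d): removed. Set: {1, q}

Final set: {1, q} (size 2)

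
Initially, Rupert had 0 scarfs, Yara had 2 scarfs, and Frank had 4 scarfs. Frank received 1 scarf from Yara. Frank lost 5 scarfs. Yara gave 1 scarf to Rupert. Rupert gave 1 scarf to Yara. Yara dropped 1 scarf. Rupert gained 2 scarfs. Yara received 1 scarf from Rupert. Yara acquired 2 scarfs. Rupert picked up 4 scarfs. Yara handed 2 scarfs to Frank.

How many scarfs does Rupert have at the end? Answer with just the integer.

Answer: 5

Derivation:
Tracking counts step by step:
Start: Rupert=0, Yara=2, Frank=4
Event 1 (Yara -> Frank, 1): Yara: 2 -> 1, Frank: 4 -> 5. State: Rupert=0, Yara=1, Frank=5
Event 2 (Frank -5): Frank: 5 -> 0. State: Rupert=0, Yara=1, Frank=0
Event 3 (Yara -> Rupert, 1): Yara: 1 -> 0, Rupert: 0 -> 1. State: Rupert=1, Yara=0, Frank=0
Event 4 (Rupert -> Yara, 1): Rupert: 1 -> 0, Yara: 0 -> 1. State: Rupert=0, Yara=1, Frank=0
Event 5 (Yara -1): Yara: 1 -> 0. State: Rupert=0, Yara=0, Frank=0
Event 6 (Rupert +2): Rupert: 0 -> 2. State: Rupert=2, Yara=0, Frank=0
Event 7 (Rupert -> Yara, 1): Rupert: 2 -> 1, Yara: 0 -> 1. State: Rupert=1, Yara=1, Frank=0
Event 8 (Yara +2): Yara: 1 -> 3. State: Rupert=1, Yara=3, Frank=0
Event 9 (Rupert +4): Rupert: 1 -> 5. State: Rupert=5, Yara=3, Frank=0
Event 10 (Yara -> Frank, 2): Yara: 3 -> 1, Frank: 0 -> 2. State: Rupert=5, Yara=1, Frank=2

Rupert's final count: 5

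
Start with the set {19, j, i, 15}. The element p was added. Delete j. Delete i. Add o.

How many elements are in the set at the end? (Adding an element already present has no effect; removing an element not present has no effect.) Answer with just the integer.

Tracking the set through each operation:
Start: {15, 19, i, j}
Event 1 (add p): added. Set: {15, 19, i, j, p}
Event 2 (remove j): removed. Set: {15, 19, i, p}
Event 3 (remove i): removed. Set: {15, 19, p}
Event 4 (add o): added. Set: {15, 19, o, p}

Final set: {15, 19, o, p} (size 4)

Answer: 4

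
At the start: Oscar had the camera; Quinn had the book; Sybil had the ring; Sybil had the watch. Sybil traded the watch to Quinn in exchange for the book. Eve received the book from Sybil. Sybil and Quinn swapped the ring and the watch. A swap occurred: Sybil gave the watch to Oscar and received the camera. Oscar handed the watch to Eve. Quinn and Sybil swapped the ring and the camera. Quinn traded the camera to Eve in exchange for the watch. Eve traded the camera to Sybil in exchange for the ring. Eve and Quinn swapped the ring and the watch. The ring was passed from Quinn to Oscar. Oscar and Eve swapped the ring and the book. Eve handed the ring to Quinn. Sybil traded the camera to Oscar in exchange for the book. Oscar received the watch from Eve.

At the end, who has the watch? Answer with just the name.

Answer: Oscar

Derivation:
Tracking all object holders:
Start: camera:Oscar, book:Quinn, ring:Sybil, watch:Sybil
Event 1 (swap watch<->book: now watch:Quinn, book:Sybil). State: camera:Oscar, book:Sybil, ring:Sybil, watch:Quinn
Event 2 (give book: Sybil -> Eve). State: camera:Oscar, book:Eve, ring:Sybil, watch:Quinn
Event 3 (swap ring<->watch: now ring:Quinn, watch:Sybil). State: camera:Oscar, book:Eve, ring:Quinn, watch:Sybil
Event 4 (swap watch<->camera: now watch:Oscar, camera:Sybil). State: camera:Sybil, book:Eve, ring:Quinn, watch:Oscar
Event 5 (give watch: Oscar -> Eve). State: camera:Sybil, book:Eve, ring:Quinn, watch:Eve
Event 6 (swap ring<->camera: now ring:Sybil, camera:Quinn). State: camera:Quinn, book:Eve, ring:Sybil, watch:Eve
Event 7 (swap camera<->watch: now camera:Eve, watch:Quinn). State: camera:Eve, book:Eve, ring:Sybil, watch:Quinn
Event 8 (swap camera<->ring: now camera:Sybil, ring:Eve). State: camera:Sybil, book:Eve, ring:Eve, watch:Quinn
Event 9 (swap ring<->watch: now ring:Quinn, watch:Eve). State: camera:Sybil, book:Eve, ring:Quinn, watch:Eve
Event 10 (give ring: Quinn -> Oscar). State: camera:Sybil, book:Eve, ring:Oscar, watch:Eve
Event 11 (swap ring<->book: now ring:Eve, book:Oscar). State: camera:Sybil, book:Oscar, ring:Eve, watch:Eve
Event 12 (give ring: Eve -> Quinn). State: camera:Sybil, book:Oscar, ring:Quinn, watch:Eve
Event 13 (swap camera<->book: now camera:Oscar, book:Sybil). State: camera:Oscar, book:Sybil, ring:Quinn, watch:Eve
Event 14 (give watch: Eve -> Oscar). State: camera:Oscar, book:Sybil, ring:Quinn, watch:Oscar

Final state: camera:Oscar, book:Sybil, ring:Quinn, watch:Oscar
The watch is held by Oscar.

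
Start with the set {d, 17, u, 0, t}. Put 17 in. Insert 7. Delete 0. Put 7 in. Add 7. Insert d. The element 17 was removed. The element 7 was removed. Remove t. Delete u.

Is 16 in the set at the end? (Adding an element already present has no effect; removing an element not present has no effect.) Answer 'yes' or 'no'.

Answer: no

Derivation:
Tracking the set through each operation:
Start: {0, 17, d, t, u}
Event 1 (add 17): already present, no change. Set: {0, 17, d, t, u}
Event 2 (add 7): added. Set: {0, 17, 7, d, t, u}
Event 3 (remove 0): removed. Set: {17, 7, d, t, u}
Event 4 (add 7): already present, no change. Set: {17, 7, d, t, u}
Event 5 (add 7): already present, no change. Set: {17, 7, d, t, u}
Event 6 (add d): already present, no change. Set: {17, 7, d, t, u}
Event 7 (remove 17): removed. Set: {7, d, t, u}
Event 8 (remove 7): removed. Set: {d, t, u}
Event 9 (remove t): removed. Set: {d, u}
Event 10 (remove u): removed. Set: {d}

Final set: {d} (size 1)
16 is NOT in the final set.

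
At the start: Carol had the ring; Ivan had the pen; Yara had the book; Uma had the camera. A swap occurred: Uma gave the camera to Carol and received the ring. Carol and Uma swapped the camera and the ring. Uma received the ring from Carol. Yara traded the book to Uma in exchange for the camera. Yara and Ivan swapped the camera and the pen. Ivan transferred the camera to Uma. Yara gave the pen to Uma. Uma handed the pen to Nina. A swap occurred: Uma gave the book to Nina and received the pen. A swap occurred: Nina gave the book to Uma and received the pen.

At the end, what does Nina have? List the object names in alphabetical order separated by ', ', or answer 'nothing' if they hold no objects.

Tracking all object holders:
Start: ring:Carol, pen:Ivan, book:Yara, camera:Uma
Event 1 (swap camera<->ring: now camera:Carol, ring:Uma). State: ring:Uma, pen:Ivan, book:Yara, camera:Carol
Event 2 (swap camera<->ring: now camera:Uma, ring:Carol). State: ring:Carol, pen:Ivan, book:Yara, camera:Uma
Event 3 (give ring: Carol -> Uma). State: ring:Uma, pen:Ivan, book:Yara, camera:Uma
Event 4 (swap book<->camera: now book:Uma, camera:Yara). State: ring:Uma, pen:Ivan, book:Uma, camera:Yara
Event 5 (swap camera<->pen: now camera:Ivan, pen:Yara). State: ring:Uma, pen:Yara, book:Uma, camera:Ivan
Event 6 (give camera: Ivan -> Uma). State: ring:Uma, pen:Yara, book:Uma, camera:Uma
Event 7 (give pen: Yara -> Uma). State: ring:Uma, pen:Uma, book:Uma, camera:Uma
Event 8 (give pen: Uma -> Nina). State: ring:Uma, pen:Nina, book:Uma, camera:Uma
Event 9 (swap book<->pen: now book:Nina, pen:Uma). State: ring:Uma, pen:Uma, book:Nina, camera:Uma
Event 10 (swap book<->pen: now book:Uma, pen:Nina). State: ring:Uma, pen:Nina, book:Uma, camera:Uma

Final state: ring:Uma, pen:Nina, book:Uma, camera:Uma
Nina holds: pen.

Answer: pen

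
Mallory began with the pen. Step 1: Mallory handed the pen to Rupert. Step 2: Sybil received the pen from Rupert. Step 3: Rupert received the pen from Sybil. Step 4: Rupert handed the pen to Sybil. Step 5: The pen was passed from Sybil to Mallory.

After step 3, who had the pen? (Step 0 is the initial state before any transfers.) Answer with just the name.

Tracking the pen holder through step 3:
After step 0 (start): Mallory
After step 1: Rupert
After step 2: Sybil
After step 3: Rupert

At step 3, the holder is Rupert.

Answer: Rupert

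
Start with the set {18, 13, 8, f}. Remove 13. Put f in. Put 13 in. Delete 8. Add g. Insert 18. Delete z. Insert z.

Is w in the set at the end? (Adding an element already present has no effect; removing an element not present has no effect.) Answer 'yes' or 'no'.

Answer: no

Derivation:
Tracking the set through each operation:
Start: {13, 18, 8, f}
Event 1 (remove 13): removed. Set: {18, 8, f}
Event 2 (add f): already present, no change. Set: {18, 8, f}
Event 3 (add 13): added. Set: {13, 18, 8, f}
Event 4 (remove 8): removed. Set: {13, 18, f}
Event 5 (add g): added. Set: {13, 18, f, g}
Event 6 (add 18): already present, no change. Set: {13, 18, f, g}
Event 7 (remove z): not present, no change. Set: {13, 18, f, g}
Event 8 (add z): added. Set: {13, 18, f, g, z}

Final set: {13, 18, f, g, z} (size 5)
w is NOT in the final set.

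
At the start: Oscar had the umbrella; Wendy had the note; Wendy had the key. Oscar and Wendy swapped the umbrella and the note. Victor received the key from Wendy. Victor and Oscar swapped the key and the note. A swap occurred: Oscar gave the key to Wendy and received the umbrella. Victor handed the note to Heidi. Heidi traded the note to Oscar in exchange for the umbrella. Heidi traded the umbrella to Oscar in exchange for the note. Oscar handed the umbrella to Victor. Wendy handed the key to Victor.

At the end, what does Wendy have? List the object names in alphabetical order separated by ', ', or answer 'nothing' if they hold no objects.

Tracking all object holders:
Start: umbrella:Oscar, note:Wendy, key:Wendy
Event 1 (swap umbrella<->note: now umbrella:Wendy, note:Oscar). State: umbrella:Wendy, note:Oscar, key:Wendy
Event 2 (give key: Wendy -> Victor). State: umbrella:Wendy, note:Oscar, key:Victor
Event 3 (swap key<->note: now key:Oscar, note:Victor). State: umbrella:Wendy, note:Victor, key:Oscar
Event 4 (swap key<->umbrella: now key:Wendy, umbrella:Oscar). State: umbrella:Oscar, note:Victor, key:Wendy
Event 5 (give note: Victor -> Heidi). State: umbrella:Oscar, note:Heidi, key:Wendy
Event 6 (swap note<->umbrella: now note:Oscar, umbrella:Heidi). State: umbrella:Heidi, note:Oscar, key:Wendy
Event 7 (swap umbrella<->note: now umbrella:Oscar, note:Heidi). State: umbrella:Oscar, note:Heidi, key:Wendy
Event 8 (give umbrella: Oscar -> Victor). State: umbrella:Victor, note:Heidi, key:Wendy
Event 9 (give key: Wendy -> Victor). State: umbrella:Victor, note:Heidi, key:Victor

Final state: umbrella:Victor, note:Heidi, key:Victor
Wendy holds: (nothing).

Answer: nothing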